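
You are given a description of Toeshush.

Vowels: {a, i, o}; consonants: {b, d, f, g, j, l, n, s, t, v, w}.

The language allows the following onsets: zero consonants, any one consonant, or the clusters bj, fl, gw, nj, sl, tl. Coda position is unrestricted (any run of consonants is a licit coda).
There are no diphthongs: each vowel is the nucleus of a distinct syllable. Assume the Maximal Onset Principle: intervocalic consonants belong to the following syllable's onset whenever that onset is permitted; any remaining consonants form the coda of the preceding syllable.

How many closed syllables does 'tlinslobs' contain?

2

The vowels are i, o — 2 nuclei, so 2 syllables.
Between /i/ (V1) and /o/ (V2): /nsl/ — longest licit onset from the right is /sl/, leaving /n/ as coda.
So the parse is tlin.slobs.
Classifying each syllable: /tlin/ (closed), /slobs/ (closed).
Closed syllables: 2.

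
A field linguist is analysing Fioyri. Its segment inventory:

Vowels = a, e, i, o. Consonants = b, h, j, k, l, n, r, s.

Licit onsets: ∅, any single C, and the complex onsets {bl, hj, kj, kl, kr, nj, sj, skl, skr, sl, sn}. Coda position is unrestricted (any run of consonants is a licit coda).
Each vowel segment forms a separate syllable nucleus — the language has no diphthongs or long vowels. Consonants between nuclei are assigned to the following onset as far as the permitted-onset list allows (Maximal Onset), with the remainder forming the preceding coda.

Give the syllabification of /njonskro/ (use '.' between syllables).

Nuclei (vowels): o, o → 2 syllables.
Between /o/ (V1) and /o/ (V2): /nskr/ splits as /n/ + /skr/ (/skr/ is the longest suffix that is a licit onset).

njon.skro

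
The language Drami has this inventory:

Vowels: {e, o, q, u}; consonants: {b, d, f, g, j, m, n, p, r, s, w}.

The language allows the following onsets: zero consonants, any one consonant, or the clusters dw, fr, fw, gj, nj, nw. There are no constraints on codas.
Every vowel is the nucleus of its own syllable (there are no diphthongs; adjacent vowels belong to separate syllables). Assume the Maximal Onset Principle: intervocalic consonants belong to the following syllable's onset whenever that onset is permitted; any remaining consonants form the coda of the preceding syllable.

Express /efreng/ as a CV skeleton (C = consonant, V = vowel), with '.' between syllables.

V.CCVCC

Vowels present: e, e; each is a nucleus, giving 2 syllables.
V1 /e/ – V2 /e/: /fr/ — entire cluster is a permitted onset → onset /fr/, coda ∅.
Syllabification: e.freng.
Mapping each syllable to C/V: /e/ → V, /freng/ → CCVCC.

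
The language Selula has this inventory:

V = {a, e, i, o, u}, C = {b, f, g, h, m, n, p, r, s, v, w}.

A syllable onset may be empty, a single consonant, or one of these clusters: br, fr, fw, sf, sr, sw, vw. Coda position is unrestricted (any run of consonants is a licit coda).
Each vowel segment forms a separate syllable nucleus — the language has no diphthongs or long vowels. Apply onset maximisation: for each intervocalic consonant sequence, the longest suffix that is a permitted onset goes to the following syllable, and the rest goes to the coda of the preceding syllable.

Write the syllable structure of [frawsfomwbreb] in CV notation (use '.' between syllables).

Vowels present: a, o, e; each is a nucleus, giving 3 syllables.
Between /a/ (V1) and /o/ (V2): /wsf/; trying suffixes from longest down, /sf/ is the first permitted one, so coda /w/ | onset /sf/.
Between /o/ (V2) and /e/ (V3): /mwbr/ — longest licit onset from the right is /br/, leaving /mw/ as coda.
Result: fraw.sfomw.breb.
Mapping each syllable to C/V: /fraw/ → CCVC, /sfomw/ → CCVCC, /breb/ → CCVC.

CCVC.CCVCC.CCVC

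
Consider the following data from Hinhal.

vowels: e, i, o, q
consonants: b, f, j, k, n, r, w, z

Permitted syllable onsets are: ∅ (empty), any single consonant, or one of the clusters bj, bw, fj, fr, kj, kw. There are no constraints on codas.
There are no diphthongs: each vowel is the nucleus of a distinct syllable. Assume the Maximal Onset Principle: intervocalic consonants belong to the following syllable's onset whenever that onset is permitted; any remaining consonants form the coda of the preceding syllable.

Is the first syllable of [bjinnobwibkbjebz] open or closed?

Nuclei (vowels): i, o, i, e → 4 syllables.
Between /i/ (V1) and /o/ (V2): /nn/ splits as /n/ + /n/ (/n/ is the longest suffix that is a licit onset).
Between /o/ (V2) and /i/ (V3): /bw/ — entire cluster is a permitted onset → onset /bw/, coda ∅.
Between /i/ (V3) and /e/ (V4): /bkbj/ splits as /bk/ + /bj/ (/bj/ is the longest suffix that is a licit onset).
Result: bjin.no.bwibk.bjebz.
Syllable 1 is /bjin/ with coda /n/, so it is closed.

closed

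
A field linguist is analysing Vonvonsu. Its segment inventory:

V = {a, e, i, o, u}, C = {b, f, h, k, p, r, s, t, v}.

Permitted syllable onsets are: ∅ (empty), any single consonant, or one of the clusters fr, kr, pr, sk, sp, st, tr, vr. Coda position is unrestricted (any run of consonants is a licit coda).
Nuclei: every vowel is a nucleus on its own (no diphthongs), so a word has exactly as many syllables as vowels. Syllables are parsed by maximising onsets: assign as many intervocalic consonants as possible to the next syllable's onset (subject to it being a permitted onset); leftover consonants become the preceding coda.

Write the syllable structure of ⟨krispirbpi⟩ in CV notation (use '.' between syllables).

CCV.CCVCC.CV

Nuclei (vowels): i, i, i → 3 syllables.
/i…i/ gap (V1→V2): cluster /sp/ — /sp/ is itself a permitted onset, so the whole cluster goes right; preceding coda = ∅.
/i…i/ gap (V2→V3): /rbp/ splits as /rb/ + /p/ (/p/ is the longest suffix that is a licit onset).
So the parse is kri.spirb.pi.
Mapping each syllable to C/V: /kri/ → CCV, /spirb/ → CCVCC, /pi/ → CV.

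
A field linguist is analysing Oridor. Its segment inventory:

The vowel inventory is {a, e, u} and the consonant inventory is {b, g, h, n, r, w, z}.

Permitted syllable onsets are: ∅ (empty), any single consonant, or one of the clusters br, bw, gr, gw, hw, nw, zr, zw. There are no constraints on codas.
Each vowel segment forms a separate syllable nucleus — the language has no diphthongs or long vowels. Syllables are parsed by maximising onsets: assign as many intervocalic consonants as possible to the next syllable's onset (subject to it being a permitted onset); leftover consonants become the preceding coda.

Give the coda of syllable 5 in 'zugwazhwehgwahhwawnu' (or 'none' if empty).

w

The vowels are u, a, e, a, a, u — 6 nuclei, so 6 syllables.
Between /u/ (V1) and /a/ (V2): cluster /gw/ — /gw/ is itself a permitted onset, so the whole cluster goes right; preceding coda = ∅.
Between /a/ (V2) and /e/ (V3): cluster /zhw/ — the longest permitted-onset suffix is /hw/; onset = /hw/, preceding coda = /z/.
Between /e/ (V3) and /a/ (V4): cluster /hgw/ — the longest permitted-onset suffix is /gw/; onset = /gw/, preceding coda = /h/.
Between /a/ (V4) and /a/ (V5): /hhw/ — longest licit onset from the right is /hw/, leaving /h/ as coda.
Between /a/ (V5) and /u/ (V6): cluster /wn/ — the longest permitted-onset suffix is /n/; onset = /n/, preceding coda = /w/.
So the parse is zu.gwaz.hweh.gwah.hwaw.nu.
Syllable 5 is /hwaw/: onset /hw/, nucleus /a/, coda /w/.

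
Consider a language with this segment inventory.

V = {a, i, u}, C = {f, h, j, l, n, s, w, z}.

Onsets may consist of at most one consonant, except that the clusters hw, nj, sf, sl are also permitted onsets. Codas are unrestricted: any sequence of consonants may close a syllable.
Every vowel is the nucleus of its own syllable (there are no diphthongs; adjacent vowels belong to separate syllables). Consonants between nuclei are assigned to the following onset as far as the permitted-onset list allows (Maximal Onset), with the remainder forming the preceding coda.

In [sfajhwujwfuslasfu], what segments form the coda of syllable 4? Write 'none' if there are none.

Vowels present: a, u, u, a, u; each is a nucleus, giving 5 syllables.
/a…u/ gap (V1→V2): /jhw/ — longest licit onset from the right is /hw/, leaving /j/ as coda.
/u…u/ gap (V2→V3): cluster /jwf/ — the longest permitted-onset suffix is /f/; onset = /f/, preceding coda = /jw/.
/u…a/ gap (V3→V4): cluster /sl/ — /sl/ is itself a permitted onset, so the whole cluster goes right; preceding coda = ∅.
/a…u/ gap (V4→V5): /sf/ — entire cluster is a permitted onset → onset /sf/, coda ∅.
Result: sfaj.hwujw.fu.sla.sfu.
Syllable 4 is /sla/: onset /sl/, nucleus /a/, coda ∅.

none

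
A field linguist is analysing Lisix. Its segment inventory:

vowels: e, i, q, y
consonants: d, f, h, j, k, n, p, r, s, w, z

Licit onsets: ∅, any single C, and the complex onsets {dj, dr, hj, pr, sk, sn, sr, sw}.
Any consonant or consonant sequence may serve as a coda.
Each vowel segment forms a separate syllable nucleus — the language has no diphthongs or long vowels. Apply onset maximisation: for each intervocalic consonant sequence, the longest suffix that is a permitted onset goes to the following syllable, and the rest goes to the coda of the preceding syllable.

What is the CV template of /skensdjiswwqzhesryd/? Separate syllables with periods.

CCVCC.CCVCC.CVC.CV.CCVC

The vowels are e, i, q, e, y — 5 nuclei, so 5 syllables.
σ1/σ2 boundary: /nsdj/ — longest licit onset from the right is /dj/, leaving /ns/ as coda.
σ2/σ3 boundary: /sww/ splits as /sw/ + /w/ (/w/ is the longest suffix that is a licit onset).
σ3/σ4 boundary: cluster /zh/ — the longest permitted-onset suffix is /h/; onset = /h/, preceding coda = /z/.
σ4/σ5 boundary: /sr/ — entire cluster is a permitted onset → onset /sr/, coda ∅.
Putting it together: skens.djisw.wqz.he.sryd.
Mapping each syllable to C/V: /skens/ → CCVCC, /djisw/ → CCVCC, /wqz/ → CVC, /he/ → CV, /sryd/ → CCVC.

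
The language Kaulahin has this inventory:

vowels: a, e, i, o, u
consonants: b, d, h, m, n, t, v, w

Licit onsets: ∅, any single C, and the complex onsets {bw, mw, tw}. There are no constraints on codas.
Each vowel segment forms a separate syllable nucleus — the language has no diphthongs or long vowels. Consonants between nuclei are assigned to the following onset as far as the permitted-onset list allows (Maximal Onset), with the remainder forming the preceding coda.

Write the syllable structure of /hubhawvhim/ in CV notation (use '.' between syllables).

CVC.CVCC.CVC

The vowels are u, a, i — 3 nuclei, so 3 syllables.
V1 /u/ – V2 /a/: /bh/ — longest licit onset from the right is /h/, leaving /b/ as coda.
V2 /a/ – V3 /i/: /wvh/ splits as /wv/ + /h/ (/h/ is the longest suffix that is a licit onset).
So the parse is hub.hawv.him.
Mapping each syllable to C/V: /hub/ → CVC, /hawv/ → CVCC, /him/ → CVC.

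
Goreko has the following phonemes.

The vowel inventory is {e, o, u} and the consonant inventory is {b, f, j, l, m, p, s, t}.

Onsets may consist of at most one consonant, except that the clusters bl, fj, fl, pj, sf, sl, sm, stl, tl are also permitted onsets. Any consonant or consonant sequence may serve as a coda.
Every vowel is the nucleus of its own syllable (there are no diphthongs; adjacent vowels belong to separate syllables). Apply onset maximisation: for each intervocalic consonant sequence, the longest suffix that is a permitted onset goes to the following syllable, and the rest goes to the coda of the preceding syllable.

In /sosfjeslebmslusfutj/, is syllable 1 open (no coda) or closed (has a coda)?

closed

The vowels are o, e, e, u, u — 5 nuclei, so 5 syllables.
V1 /o/ – V2 /e/: cluster /sfj/ — the longest permitted-onset suffix is /fj/; onset = /fj/, preceding coda = /s/.
V2 /e/ – V3 /e/: /sl/ — entire cluster is a permitted onset → onset /sl/, coda ∅.
V3 /e/ – V4 /u/: cluster /bmsl/ — the longest permitted-onset suffix is /sl/; onset = /sl/, preceding coda = /bm/.
V4 /u/ – V5 /u/: cluster /sf/ — /sf/ is itself a permitted onset, so the whole cluster goes right; preceding coda = ∅.
Putting it together: sos.fje.slebm.slu.sfutj.
Syllable 1 is /sos/ with coda /s/, so it is closed.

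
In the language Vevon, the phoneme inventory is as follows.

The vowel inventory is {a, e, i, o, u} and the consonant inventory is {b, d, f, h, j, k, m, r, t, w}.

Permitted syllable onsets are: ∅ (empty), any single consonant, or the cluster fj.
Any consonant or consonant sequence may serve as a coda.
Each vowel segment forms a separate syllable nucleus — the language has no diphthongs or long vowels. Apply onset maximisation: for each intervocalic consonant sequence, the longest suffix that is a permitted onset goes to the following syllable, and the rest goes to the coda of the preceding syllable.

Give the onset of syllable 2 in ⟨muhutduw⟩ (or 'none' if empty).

h

Nuclei (vowels): u, u, u → 3 syllables.
/u…u/ gap (V1→V2): /h/ → onset of the next syllable (single consonants are always licit onsets).
/u…u/ gap (V2→V3): /td/; trying suffixes from longest down, /d/ is the first permitted one, so coda /t/ | onset /d/.
Putting it together: mu.hut.duw.
Syllable 2 is /hut/: onset /h/, nucleus /u/, coda /t/.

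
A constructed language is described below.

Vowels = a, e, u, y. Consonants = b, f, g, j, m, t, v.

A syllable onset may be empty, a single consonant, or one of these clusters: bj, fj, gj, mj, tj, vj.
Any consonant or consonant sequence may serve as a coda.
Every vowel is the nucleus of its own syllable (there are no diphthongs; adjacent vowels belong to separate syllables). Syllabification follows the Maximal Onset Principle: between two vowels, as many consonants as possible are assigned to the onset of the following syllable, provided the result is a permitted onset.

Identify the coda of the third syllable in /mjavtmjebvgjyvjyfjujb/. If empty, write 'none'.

none

Nuclei (vowels): a, e, y, y, u → 5 syllables.
Between /a/ (V1) and /e/ (V2): /vtmj/; trying suffixes from longest down, /mj/ is the first permitted one, so coda /vt/ | onset /mj/.
Between /e/ (V2) and /y/ (V3): cluster /bvgj/ — the longest permitted-onset suffix is /gj/; onset = /gj/, preceding coda = /bv/.
Between /y/ (V3) and /y/ (V4): /vj/ — entire cluster is a permitted onset → onset /vj/, coda ∅.
Between /y/ (V4) and /u/ (V5): /fj/ is a licit onset in full, so it all attaches to the next syllable.
Result: mjavt.mjebv.gjy.vjy.fjujb.
Syllable 3 is /gjy/: onset /gj/, nucleus /y/, coda ∅.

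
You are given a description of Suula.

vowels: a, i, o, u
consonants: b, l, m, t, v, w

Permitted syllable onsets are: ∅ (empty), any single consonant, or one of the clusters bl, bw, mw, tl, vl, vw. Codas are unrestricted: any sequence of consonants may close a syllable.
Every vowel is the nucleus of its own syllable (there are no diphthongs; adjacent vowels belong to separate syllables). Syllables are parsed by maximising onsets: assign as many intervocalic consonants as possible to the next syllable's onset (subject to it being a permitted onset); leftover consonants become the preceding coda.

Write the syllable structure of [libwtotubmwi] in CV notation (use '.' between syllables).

The vowels are i, o, u, i — 4 nuclei, so 4 syllables.
Between /i/ (V1) and /o/ (V2): /bwt/; trying suffixes from longest down, /t/ is the first permitted one, so coda /bw/ | onset /t/.
Between /o/ (V2) and /u/ (V3): just /t/ — single C goes to the following onset.
Between /u/ (V3) and /i/ (V4): /bmw/; trying suffixes from longest down, /mw/ is the first permitted one, so coda /b/ | onset /mw/.
So the parse is libw.to.tub.mwi.
Mapping each syllable to C/V: /libw/ → CVCC, /to/ → CV, /tub/ → CVC, /mwi/ → CCV.

CVCC.CV.CVC.CCV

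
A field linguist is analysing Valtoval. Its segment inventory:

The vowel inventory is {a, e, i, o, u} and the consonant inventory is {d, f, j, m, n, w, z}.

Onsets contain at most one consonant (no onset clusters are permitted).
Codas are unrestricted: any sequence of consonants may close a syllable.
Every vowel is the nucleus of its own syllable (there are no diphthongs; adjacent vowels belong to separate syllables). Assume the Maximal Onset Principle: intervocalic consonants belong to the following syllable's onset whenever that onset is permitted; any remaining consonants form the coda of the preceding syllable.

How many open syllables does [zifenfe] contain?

2

The vowels are i, e, e — 3 nuclei, so 3 syllables.
Between /i/ (V1) and /e/ (V2): just /f/ — single C goes to the following onset.
Between /e/ (V2) and /e/ (V3): /nf/ — longest licit onset from the right is /f/, leaving /n/ as coda.
So the parse is zi.fen.fe.
Classifying each syllable: /zi/ (open), /fen/ (closed), /fe/ (open).
Open syllables: 2.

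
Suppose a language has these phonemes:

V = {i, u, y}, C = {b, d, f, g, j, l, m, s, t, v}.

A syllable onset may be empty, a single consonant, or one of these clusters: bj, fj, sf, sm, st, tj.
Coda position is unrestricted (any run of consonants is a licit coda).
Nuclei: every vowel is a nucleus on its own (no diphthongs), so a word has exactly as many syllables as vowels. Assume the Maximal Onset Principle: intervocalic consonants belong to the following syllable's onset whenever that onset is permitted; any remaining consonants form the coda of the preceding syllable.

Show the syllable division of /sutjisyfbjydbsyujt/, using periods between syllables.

su.tji.syf.bjydb.sy.ujt

Nuclei (vowels): u, i, y, y, y, u → 6 syllables.
V1 /u/ – V2 /i/: cluster /tj/ — /tj/ is itself a permitted onset, so the whole cluster goes right; preceding coda = ∅.
V2 /i/ – V3 /y/: /s/ is a single consonant, so it becomes the next onset.
V3 /y/ – V4 /y/: /fbj/ — longest licit onset from the right is /bj/, leaving /f/ as coda.
V4 /y/ – V5 /y/: cluster /dbs/ — the longest permitted-onset suffix is /s/; onset = /s/, preceding coda = /db/.
V5 /y/ – V6 /u/: hiatus — the boundary sits between the two vowels.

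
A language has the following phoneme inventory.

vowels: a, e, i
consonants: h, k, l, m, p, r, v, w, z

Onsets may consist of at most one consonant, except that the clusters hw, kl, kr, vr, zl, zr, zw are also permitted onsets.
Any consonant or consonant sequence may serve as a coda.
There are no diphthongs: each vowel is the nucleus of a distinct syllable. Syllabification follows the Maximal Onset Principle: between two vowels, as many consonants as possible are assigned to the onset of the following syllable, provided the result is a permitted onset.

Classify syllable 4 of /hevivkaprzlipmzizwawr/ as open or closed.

closed

Vowels present: e, i, a, i, i, a; each is a nucleus, giving 6 syllables.
σ1/σ2 boundary: /v/ is a single consonant, so it becomes the next onset.
σ2/σ3 boundary: /vk/ — longest licit onset from the right is /k/, leaving /v/ as coda.
σ3/σ4 boundary: /przl/ — longest licit onset from the right is /zl/, leaving /pr/ as coda.
σ4/σ5 boundary: cluster /pmz/ — the longest permitted-onset suffix is /z/; onset = /z/, preceding coda = /pm/.
σ5/σ6 boundary: cluster /zw/ — /zw/ is itself a permitted onset, so the whole cluster goes right; preceding coda = ∅.
Putting it together: he.viv.kapr.zlipm.zi.zwawr.
Syllable 4 is /zlipm/ with coda /pm/, so it is closed.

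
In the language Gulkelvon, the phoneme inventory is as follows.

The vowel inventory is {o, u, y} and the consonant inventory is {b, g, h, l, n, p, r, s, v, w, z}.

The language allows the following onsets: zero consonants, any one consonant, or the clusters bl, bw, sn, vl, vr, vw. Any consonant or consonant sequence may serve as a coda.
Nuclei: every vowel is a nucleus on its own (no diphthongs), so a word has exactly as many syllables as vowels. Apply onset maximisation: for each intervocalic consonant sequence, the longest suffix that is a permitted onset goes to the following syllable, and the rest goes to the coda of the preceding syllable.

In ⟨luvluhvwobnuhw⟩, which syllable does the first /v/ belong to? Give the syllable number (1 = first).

Vowels present: u, u, o, u; each is a nucleus, giving 4 syllables.
V1 /u/ – V2 /u/: cluster /vl/ — /vl/ is itself a permitted onset, so the whole cluster goes right; preceding coda = ∅.
V2 /u/ – V3 /o/: cluster /hvw/ — the longest permitted-onset suffix is /vw/; onset = /vw/, preceding coda = /h/.
V3 /o/ – V4 /u/: /bn/ splits as /b/ + /n/ (/n/ is the longest suffix that is a licit onset).
Result: lu.vluh.vwob.nuhw.
The first /v/ is in the onset of syllable 2 (/vluh/).

2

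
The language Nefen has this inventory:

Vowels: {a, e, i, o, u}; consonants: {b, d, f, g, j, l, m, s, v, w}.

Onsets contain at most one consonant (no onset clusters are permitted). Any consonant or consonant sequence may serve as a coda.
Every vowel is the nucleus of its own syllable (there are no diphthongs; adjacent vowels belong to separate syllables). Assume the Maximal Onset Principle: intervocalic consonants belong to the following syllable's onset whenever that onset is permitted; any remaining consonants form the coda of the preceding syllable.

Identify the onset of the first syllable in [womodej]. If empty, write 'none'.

w

Vowels present: o, o, e; each is a nucleus, giving 3 syllables.
V1 /o/ – V2 /o/: /m/ is a single consonant, so it becomes the next onset.
V2 /o/ – V3 /e/: just /d/ — single C goes to the following onset.
Syllabification: wo.mo.dej.
Syllable 1 is /wo/: onset /w/, nucleus /o/, coda ∅.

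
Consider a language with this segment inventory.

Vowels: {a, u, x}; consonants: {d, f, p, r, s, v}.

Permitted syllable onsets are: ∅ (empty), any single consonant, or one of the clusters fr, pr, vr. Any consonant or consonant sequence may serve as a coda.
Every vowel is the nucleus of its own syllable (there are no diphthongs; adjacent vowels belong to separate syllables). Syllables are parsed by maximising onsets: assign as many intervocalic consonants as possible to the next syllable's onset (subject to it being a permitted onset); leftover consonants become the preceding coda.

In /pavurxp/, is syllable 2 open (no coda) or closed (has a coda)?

open

Nuclei (vowels): a, u, x → 3 syllables.
/a…u/ gap (V1→V2): /v/ is a single consonant, so it becomes the next onset.
/u…x/ gap (V2→V3): /r/ → onset of the next syllable (single consonants are always licit onsets).
Putting it together: pa.vu.rxp.
Syllable 2 is /vu/; it ends in its nucleus with no coda, so it is open.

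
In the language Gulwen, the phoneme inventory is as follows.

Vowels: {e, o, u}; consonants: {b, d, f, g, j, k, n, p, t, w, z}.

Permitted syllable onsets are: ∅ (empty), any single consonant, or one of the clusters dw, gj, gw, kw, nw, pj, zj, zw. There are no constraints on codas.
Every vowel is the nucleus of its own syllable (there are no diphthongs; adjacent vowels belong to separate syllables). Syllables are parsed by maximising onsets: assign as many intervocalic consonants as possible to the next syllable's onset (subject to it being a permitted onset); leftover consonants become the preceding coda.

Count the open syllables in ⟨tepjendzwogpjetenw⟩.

2

Nuclei (vowels): e, e, o, e, e → 5 syllables.
V1 /e/ – V2 /e/: cluster /pj/ — /pj/ is itself a permitted onset, so the whole cluster goes right; preceding coda = ∅.
V2 /e/ – V3 /o/: cluster /ndzw/ — the longest permitted-onset suffix is /zw/; onset = /zw/, preceding coda = /nd/.
V3 /o/ – V4 /e/: /gpj/ — longest licit onset from the right is /pj/, leaving /g/ as coda.
V4 /e/ – V5 /e/: /t/ is a single consonant, so it becomes the next onset.
So the parse is te.pjend.zwog.pje.tenw.
Classifying each syllable: /te/ (open), /pjend/ (closed), /zwog/ (closed), /pje/ (open), /tenw/ (closed).
Open syllables: 2.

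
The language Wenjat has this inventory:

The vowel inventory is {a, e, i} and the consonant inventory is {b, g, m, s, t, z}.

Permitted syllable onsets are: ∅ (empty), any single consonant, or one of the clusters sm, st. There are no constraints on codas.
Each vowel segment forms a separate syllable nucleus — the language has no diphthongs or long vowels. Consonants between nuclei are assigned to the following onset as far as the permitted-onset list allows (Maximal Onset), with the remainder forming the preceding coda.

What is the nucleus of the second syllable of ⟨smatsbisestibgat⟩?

i

Vowels present: a, i, e, i, a; each is a nucleus, giving 5 syllables.
The second nucleus (vowel 2 from the left) is /i/.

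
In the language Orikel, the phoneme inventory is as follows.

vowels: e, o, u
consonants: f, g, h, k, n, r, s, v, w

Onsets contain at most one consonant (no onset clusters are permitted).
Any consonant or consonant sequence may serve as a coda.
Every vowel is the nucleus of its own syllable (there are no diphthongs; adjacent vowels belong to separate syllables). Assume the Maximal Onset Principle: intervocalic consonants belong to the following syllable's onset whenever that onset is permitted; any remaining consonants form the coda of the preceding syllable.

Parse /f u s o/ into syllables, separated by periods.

Nuclei (vowels): u, o → 2 syllables.
Between /u/ (V1) and /o/ (V2): /s/ → onset of the next syllable (single consonants are always licit onsets).

fu.so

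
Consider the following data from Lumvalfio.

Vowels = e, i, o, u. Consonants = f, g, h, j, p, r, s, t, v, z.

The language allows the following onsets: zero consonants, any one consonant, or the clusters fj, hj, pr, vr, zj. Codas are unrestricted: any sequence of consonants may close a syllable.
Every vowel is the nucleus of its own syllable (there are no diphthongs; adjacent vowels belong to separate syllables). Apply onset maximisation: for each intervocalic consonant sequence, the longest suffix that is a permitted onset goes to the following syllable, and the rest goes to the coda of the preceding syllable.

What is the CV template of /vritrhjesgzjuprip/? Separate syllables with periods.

CCVCC.CCVCC.CCV.CCVC

Vowels present: i, e, u, i; each is a nucleus, giving 4 syllables.
Between /i/ (V1) and /e/ (V2): /trhj/ — longest licit onset from the right is /hj/, leaving /tr/ as coda.
Between /e/ (V2) and /u/ (V3): /sgzj/ splits as /sg/ + /zj/ (/zj/ is the longest suffix that is a licit onset).
Between /u/ (V3) and /i/ (V4): cluster /pr/ — /pr/ is itself a permitted onset, so the whole cluster goes right; preceding coda = ∅.
Putting it together: vritr.hjesg.zju.prip.
Mapping each syllable to C/V: /vritr/ → CCVCC, /hjesg/ → CCVCC, /zju/ → CCV, /prip/ → CCVC.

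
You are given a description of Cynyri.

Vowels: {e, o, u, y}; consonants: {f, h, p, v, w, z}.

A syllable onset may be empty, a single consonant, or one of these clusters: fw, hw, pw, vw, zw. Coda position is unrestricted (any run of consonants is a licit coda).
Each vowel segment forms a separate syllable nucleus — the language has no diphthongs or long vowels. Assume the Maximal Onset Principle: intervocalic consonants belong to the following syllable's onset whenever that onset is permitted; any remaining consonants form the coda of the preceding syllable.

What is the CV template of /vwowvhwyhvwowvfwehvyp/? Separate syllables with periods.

CCVCC.CCVC.CCVCC.CCVC.CVC

Vowels present: o, y, o, e, y; each is a nucleus, giving 5 syllables.
σ1/σ2 boundary: cluster /wvhw/ — the longest permitted-onset suffix is /hw/; onset = /hw/, preceding coda = /wv/.
σ2/σ3 boundary: cluster /hvw/ — the longest permitted-onset suffix is /vw/; onset = /vw/, preceding coda = /h/.
σ3/σ4 boundary: /wvfw/; trying suffixes from longest down, /fw/ is the first permitted one, so coda /wv/ | onset /fw/.
σ4/σ5 boundary: /hv/ — longest licit onset from the right is /v/, leaving /h/ as coda.
Syllabification: vwowv.hwyh.vwowv.fweh.vyp.
Mapping each syllable to C/V: /vwowv/ → CCVCC, /hwyh/ → CCVC, /vwowv/ → CCVCC, /fweh/ → CCVC, /vyp/ → CVC.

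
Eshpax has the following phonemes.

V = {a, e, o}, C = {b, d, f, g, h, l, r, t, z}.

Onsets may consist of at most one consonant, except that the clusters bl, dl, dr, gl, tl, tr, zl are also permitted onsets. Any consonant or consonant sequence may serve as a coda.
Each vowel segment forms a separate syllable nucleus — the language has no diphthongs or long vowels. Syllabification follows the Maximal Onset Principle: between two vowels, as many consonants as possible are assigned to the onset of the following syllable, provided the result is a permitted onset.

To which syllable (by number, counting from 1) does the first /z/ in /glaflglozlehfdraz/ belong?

3

The vowels are a, o, e, a — 4 nuclei, so 4 syllables.
/a…o/ gap (V1→V2): /flgl/ splits as /fl/ + /gl/ (/gl/ is the longest suffix that is a licit onset).
/o…e/ gap (V2→V3): /zl/ — entire cluster is a permitted onset → onset /zl/, coda ∅.
/e…a/ gap (V3→V4): /hfdr/ — longest licit onset from the right is /dr/, leaving /hf/ as coda.
Putting it together: glafl.glo.zlehf.draz.
The first /z/ is in the onset of syllable 3 (/zlehf/).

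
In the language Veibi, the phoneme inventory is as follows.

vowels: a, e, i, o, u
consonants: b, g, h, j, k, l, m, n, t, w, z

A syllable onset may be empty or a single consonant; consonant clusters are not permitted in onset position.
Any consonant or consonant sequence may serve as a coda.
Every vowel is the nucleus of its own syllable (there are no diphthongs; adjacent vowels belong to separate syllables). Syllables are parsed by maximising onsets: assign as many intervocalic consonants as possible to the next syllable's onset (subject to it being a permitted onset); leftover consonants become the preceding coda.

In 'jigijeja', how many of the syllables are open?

Vowels present: i, i, e, a; each is a nucleus, giving 4 syllables.
Between /i/ (V1) and /i/ (V2): /g/ is a single consonant, so it becomes the next onset.
Between /i/ (V2) and /e/ (V3): just /j/ — single C goes to the following onset.
Between /e/ (V3) and /a/ (V4): /j/ → onset of the next syllable (single consonants are always licit onsets).
Result: ji.gi.je.ja.
Classifying each syllable: /ji/ (open), /gi/ (open), /je/ (open), /ja/ (open).
Open syllables: 4.

4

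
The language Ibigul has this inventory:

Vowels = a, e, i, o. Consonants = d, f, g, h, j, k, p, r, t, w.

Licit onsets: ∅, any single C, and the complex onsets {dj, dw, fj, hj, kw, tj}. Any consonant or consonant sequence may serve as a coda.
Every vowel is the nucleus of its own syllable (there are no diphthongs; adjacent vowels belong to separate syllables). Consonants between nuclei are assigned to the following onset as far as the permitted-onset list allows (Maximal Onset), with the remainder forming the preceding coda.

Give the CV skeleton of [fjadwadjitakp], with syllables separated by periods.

CCV.CCV.CCV.CVCC

The vowels are a, a, i, a — 4 nuclei, so 4 syllables.
V1 /a/ – V2 /a/: /dw/ — entire cluster is a permitted onset → onset /dw/, coda ∅.
V2 /a/ – V3 /i/: cluster /dj/ — /dj/ is itself a permitted onset, so the whole cluster goes right; preceding coda = ∅.
V3 /i/ – V4 /a/: just /t/ — single C goes to the following onset.
So the parse is fja.dwa.dji.takp.
Mapping each syllable to C/V: /fja/ → CCV, /dwa/ → CCV, /dji/ → CCV, /takp/ → CVCC.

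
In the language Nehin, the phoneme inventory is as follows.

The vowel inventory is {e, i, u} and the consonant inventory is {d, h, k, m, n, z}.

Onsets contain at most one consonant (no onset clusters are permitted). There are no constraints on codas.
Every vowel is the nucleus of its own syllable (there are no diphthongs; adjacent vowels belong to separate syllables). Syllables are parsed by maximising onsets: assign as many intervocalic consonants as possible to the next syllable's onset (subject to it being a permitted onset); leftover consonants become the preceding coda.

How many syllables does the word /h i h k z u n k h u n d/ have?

3

Vowels present: i, u, u; each is a nucleus, giving 3 syllables.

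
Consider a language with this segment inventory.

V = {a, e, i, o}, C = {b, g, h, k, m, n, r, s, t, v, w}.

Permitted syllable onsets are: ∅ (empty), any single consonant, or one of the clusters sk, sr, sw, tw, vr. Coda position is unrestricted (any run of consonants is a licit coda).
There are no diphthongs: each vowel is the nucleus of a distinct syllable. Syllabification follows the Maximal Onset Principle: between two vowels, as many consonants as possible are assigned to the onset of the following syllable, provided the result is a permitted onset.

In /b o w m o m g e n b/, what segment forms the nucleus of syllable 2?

o

Vowels present: o, o, e; each is a nucleus, giving 3 syllables.
The second nucleus (vowel 2 from the left) is /o/.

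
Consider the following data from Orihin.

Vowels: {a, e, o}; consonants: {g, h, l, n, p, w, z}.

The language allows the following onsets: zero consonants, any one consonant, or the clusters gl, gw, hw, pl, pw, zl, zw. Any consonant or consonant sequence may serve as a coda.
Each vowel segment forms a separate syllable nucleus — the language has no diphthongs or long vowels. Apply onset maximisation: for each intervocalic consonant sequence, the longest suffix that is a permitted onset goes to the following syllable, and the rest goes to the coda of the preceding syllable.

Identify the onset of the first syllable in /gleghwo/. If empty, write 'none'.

gl

Nuclei (vowels): e, o → 2 syllables.
/e…o/ gap (V1→V2): /ghw/; trying suffixes from longest down, /hw/ is the first permitted one, so coda /g/ | onset /hw/.
Syllabification: gleg.hwo.
Syllable 1 is /gleg/: onset /gl/, nucleus /e/, coda /g/.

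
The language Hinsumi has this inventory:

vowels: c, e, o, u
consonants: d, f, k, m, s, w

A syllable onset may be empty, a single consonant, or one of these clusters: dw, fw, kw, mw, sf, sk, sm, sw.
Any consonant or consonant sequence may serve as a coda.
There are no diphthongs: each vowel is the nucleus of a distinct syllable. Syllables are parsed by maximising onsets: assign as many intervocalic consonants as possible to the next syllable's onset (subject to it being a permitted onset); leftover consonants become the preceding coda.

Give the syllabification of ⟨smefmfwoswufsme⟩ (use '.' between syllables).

smefm.fwo.swuf.sme

Nuclei (vowels): e, o, u, e → 4 syllables.
σ1/σ2 boundary: /fmfw/; trying suffixes from longest down, /fw/ is the first permitted one, so coda /fm/ | onset /fw/.
σ2/σ3 boundary: /sw/ — entire cluster is a permitted onset → onset /sw/, coda ∅.
σ3/σ4 boundary: /fsm/; trying suffixes from longest down, /sm/ is the first permitted one, so coda /f/ | onset /sm/.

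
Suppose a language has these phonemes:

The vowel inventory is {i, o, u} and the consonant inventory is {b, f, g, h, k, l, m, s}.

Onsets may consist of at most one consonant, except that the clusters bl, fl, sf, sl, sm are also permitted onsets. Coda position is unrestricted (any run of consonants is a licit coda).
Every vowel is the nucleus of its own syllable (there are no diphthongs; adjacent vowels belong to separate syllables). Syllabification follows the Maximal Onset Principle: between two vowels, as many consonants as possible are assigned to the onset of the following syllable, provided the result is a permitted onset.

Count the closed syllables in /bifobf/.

1

Nuclei (vowels): i, o → 2 syllables.
σ1/σ2 boundary: /f/ is a single consonant, so it becomes the next onset.
Syllabification: bi.fobf.
Classifying each syllable: /bi/ (open), /fobf/ (closed).
Closed syllables: 1.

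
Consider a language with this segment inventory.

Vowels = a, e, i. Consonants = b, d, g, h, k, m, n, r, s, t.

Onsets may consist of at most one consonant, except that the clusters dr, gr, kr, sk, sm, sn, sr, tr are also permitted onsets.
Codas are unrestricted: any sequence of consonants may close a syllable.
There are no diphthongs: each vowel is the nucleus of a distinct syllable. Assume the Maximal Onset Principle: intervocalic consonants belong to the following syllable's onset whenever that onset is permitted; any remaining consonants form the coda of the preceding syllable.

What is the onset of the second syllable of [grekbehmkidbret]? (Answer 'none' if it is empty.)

Vowels present: e, e, i, e; each is a nucleus, giving 4 syllables.
V1 /e/ – V2 /e/: /kb/ splits as /k/ + /b/ (/b/ is the longest suffix that is a licit onset).
V2 /e/ – V3 /i/: /hmk/ splits as /hm/ + /k/ (/k/ is the longest suffix that is a licit onset).
V3 /i/ – V4 /e/: cluster /dbr/ — the longest permitted-onset suffix is /r/; onset = /r/, preceding coda = /db/.
Result: grek.behm.kidb.ret.
Syllable 2 is /behm/: onset /b/, nucleus /e/, coda /hm/.

b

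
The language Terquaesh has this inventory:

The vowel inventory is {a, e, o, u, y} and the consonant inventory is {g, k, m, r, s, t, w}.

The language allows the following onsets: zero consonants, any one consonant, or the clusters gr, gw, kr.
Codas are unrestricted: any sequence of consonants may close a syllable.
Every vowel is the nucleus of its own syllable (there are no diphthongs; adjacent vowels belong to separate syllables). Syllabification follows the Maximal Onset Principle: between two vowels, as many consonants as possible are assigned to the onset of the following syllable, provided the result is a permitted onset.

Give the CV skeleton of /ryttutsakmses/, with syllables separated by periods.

Vowels present: y, u, a, e; each is a nucleus, giving 4 syllables.
Between /y/ (V1) and /u/ (V2): /tt/ — longest licit onset from the right is /t/, leaving /t/ as coda.
Between /u/ (V2) and /a/ (V3): /ts/; trying suffixes from longest down, /s/ is the first permitted one, so coda /t/ | onset /s/.
Between /a/ (V3) and /e/ (V4): /kms/; trying suffixes from longest down, /s/ is the first permitted one, so coda /km/ | onset /s/.
Syllabification: ryt.tut.sakm.ses.
Mapping each syllable to C/V: /ryt/ → CVC, /tut/ → CVC, /sakm/ → CVCC, /ses/ → CVC.

CVC.CVC.CVCC.CVC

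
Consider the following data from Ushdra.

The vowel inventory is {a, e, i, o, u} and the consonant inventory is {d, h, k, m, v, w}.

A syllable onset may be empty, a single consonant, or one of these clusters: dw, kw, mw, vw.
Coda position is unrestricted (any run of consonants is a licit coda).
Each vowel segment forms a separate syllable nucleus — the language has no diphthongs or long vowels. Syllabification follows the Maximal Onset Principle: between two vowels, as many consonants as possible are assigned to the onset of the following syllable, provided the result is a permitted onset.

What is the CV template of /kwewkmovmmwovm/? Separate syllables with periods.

The vowels are e, o, o — 3 nuclei, so 3 syllables.
V1 /e/ – V2 /o/: /wkm/ — longest licit onset from the right is /m/, leaving /wk/ as coda.
V2 /o/ – V3 /o/: cluster /vmmw/ — the longest permitted-onset suffix is /mw/; onset = /mw/, preceding coda = /vm/.
Result: kwewk.movm.mwovm.
Mapping each syllable to C/V: /kwewk/ → CCVCC, /movm/ → CVCC, /mwovm/ → CCVCC.

CCVCC.CVCC.CCVCC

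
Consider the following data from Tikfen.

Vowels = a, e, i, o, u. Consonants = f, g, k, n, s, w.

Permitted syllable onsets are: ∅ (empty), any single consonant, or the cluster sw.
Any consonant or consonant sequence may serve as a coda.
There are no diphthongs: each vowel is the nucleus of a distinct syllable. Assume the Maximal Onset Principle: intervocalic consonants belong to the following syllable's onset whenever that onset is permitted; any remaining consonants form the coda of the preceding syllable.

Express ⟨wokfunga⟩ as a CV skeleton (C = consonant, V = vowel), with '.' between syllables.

CVC.CVC.CV

Vowels present: o, u, a; each is a nucleus, giving 3 syllables.
/o…u/ gap (V1→V2): /kf/; trying suffixes from longest down, /f/ is the first permitted one, so coda /k/ | onset /f/.
/u…a/ gap (V2→V3): /ng/; trying suffixes from longest down, /g/ is the first permitted one, so coda /n/ | onset /g/.
So the parse is wok.fun.ga.
Mapping each syllable to C/V: /wok/ → CVC, /fun/ → CVC, /ga/ → CV.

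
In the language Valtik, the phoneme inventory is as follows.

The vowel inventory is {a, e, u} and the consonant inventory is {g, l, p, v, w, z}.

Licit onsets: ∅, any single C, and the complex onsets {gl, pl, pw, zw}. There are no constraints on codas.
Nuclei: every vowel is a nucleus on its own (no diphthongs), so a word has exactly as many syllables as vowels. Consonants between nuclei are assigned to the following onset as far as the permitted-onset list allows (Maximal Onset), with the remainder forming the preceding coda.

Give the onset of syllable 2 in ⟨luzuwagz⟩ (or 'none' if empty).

The vowels are u, u, a — 3 nuclei, so 3 syllables.
V1 /u/ – V2 /u/: /z/ is a single consonant, so it becomes the next onset.
V2 /u/ – V3 /a/: just /w/ — single C goes to the following onset.
Syllabification: lu.zu.wagz.
Syllable 2 is /zu/: onset /z/, nucleus /u/, coda ∅.

z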